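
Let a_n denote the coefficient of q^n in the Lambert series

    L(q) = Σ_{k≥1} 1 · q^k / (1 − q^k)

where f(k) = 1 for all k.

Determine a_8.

a_8 = 4

n=8: 1·8 2·4 4·2 8·1  f→[1+1+1+1]=4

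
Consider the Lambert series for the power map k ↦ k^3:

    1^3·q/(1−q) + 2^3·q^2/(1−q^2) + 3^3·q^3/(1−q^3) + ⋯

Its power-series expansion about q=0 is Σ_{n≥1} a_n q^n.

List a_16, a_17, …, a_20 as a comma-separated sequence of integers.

[q^16] f(16)=4096,f(8)=512,f(4)=64,f(2)=8,f(1)=1 ⇒ 4681
q^17  k|17↦f(k): 17:4913 1:1  a_17=4914
[q^18] f(18)=5832,f(9)=729,f(6)=216,f(3)=27,f(2)=8,f(1)=1 ⇒ 6813
q^19  k|19↦f(k): 1:1 19:6859  a_19=6860
n=20: 20·1 10·2 5·4 4·5 2·10 1·20  f→[8000+1000+125+64+8+1]=9198

4681, 4914, 6813, 6860, 9198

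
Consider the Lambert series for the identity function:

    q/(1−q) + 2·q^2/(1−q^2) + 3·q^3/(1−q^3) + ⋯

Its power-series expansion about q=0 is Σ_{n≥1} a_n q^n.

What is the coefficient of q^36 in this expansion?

a_36 = 91

d|36:{1,2,3,4,6,9,12,18,36}  Σf=1+2+3+4+6+9+12+18+36=91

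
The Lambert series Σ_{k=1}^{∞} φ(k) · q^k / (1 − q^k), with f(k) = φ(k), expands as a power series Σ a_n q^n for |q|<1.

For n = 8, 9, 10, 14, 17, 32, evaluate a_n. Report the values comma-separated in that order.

q^8  k|8↦φ(k): 1:1 2:1 4:2 8:4  a_8=8
q^9  k|9↦φ(k): 9:6 3:2 1:1  a_9=9
q^10  k|10↦φ(k): 1:1 2:1 5:4 10:4  a_10=10
q^14  k|14↦φ(k): 1:1 2:1 7:6 14:6  a_14=14
d|17:{17,1}  Σφ=16+1=17
q^32  k|32↦φ(k): 1:1 2:1 4:2 8:4 16:8 32:16  a_32=32

8, 9, 10, 14, 17, 32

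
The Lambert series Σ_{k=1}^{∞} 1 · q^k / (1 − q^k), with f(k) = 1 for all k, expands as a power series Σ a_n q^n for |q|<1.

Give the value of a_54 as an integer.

n=54: 54·1 27·2 18·3 9·6 6·9 3·18 2·27 1·54  f→[1+1+1+1+1+1+1+1]=8

a_54 = 8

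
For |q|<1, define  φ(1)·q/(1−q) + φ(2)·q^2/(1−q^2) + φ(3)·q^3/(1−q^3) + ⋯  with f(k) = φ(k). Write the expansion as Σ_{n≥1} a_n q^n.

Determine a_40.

q^40  k|40↦φ(k): 1:1 2:1 4:2 5:4 8:4 10:4 20:8 40:16  a_40=40

a_40 = 40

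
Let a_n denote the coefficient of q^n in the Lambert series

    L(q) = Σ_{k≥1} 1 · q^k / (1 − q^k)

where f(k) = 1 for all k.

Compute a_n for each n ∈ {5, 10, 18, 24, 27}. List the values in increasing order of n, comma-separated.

n=5: 1·5 5·1  f→[1+1]=2
q^10  k|10↦f(k): 1:1 2:1 5:1 10:1  a_10=4
d|18:{18,9,6,3,2,1}  Σf=1+1+1+1+1+1=6
d|24:{1,2,3,4,6,8,12,24}  Σf=1+1+1+1+1+1+1+1=8
q^27  k|27↦f(k): 27:1 9:1 3:1 1:1  a_27=4

2, 4, 6, 8, 4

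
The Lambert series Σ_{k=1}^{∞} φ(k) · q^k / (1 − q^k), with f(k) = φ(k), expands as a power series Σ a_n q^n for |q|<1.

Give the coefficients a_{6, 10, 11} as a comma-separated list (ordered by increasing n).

n=6: 6·1 3·2 2·3 1·6  φ→[2+2+1+1]=6
d|10:{10,5,2,1}  Σφ=4+4+1+1=10
d|11:{11,1}  Σφ=10+1=11

6, 10, 11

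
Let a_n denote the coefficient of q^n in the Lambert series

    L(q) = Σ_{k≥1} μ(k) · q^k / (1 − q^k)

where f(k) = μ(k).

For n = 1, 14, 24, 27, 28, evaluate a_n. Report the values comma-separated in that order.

1, 0, 0, 0, 0

d|1:{1}  Σμ=1=1
d|14:{14,7,2,1}  Σμ=1+(-1)+(-1)+1=0
[q^24] μ(1)=1,μ(2)=-1,μ(3)=-1,μ(4)=0,μ(6)=1,μ(8)=0,μ(12)=0,μ(24)=0 ⇒ 0
[q^27] μ(27)=0,μ(9)=0,μ(3)=-1,μ(1)=1 ⇒ 0
[q^28] μ(1)=1,μ(2)=-1,μ(4)=0,μ(7)=-1,μ(14)=1,μ(28)=0 ⇒ 0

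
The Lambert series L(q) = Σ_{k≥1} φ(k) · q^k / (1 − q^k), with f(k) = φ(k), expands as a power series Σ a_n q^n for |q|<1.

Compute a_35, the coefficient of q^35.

q^35  k|35↦φ(k): 1:1 5:4 7:6 35:24  a_35=35

a_35 = 35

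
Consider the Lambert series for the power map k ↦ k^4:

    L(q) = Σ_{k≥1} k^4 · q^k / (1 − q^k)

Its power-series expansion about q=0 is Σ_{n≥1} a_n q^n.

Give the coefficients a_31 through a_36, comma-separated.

d|31:{31,1}  Σf=923521+1=923522
[q^32] f(1)=1,f(2)=16,f(4)=256,f(8)=4096,f(16)=65536,f(32)=1048576 ⇒ 1118481
d|33:{33,11,3,1}  Σf=1185921+14641+81+1=1200644
q^34  k|34↦f(k): 1:1 2:16 17:83521 34:1336336  a_34=1419874
n=35: 35·1 7·5 5·7 1·35  f→[1500625+2401+625+1]=1503652
d|36:{36,18,12,9,6,4,3,2,1}  Σf=1679616+104976+20736+6561+1296+256+81+16+1=1813539

923522, 1118481, 1200644, 1419874, 1503652, 1813539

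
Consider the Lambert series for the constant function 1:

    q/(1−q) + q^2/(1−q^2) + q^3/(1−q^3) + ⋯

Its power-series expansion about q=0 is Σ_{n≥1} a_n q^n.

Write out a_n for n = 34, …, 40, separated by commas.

4, 4, 9, 2, 4, 4, 8

n=34: 34·1 17·2 2·17 1·34  f→[1+1+1+1]=4
n=35: 35·1 7·5 5·7 1·35  f→[1+1+1+1]=4
d|36:{36,18,12,9,6,4,3,2,1}  Σf=1+1+1+1+1+1+1+1+1=9
[q^37] f(1)=1,f(37)=1 ⇒ 2
q^38  k|38↦f(k): 38:1 19:1 2:1 1:1  a_38=4
d|39:{1,3,13,39}  Σf=1+1+1+1=4
q^40  k|40↦f(k): 40:1 20:1 10:1 8:1 5:1 4:1 2:1 1:1  a_40=8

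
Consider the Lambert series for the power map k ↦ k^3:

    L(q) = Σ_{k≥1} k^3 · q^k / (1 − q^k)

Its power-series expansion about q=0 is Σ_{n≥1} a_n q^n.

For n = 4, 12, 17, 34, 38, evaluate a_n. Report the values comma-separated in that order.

73, 2044, 4914, 44226, 61740

d|4:{1,2,4}  Σf=1+8+64=73
q^12  k|12↦f(k): 1:1 2:8 3:27 4:64 6:216 12:1728  a_12=2044
[q^17] f(1)=1,f(17)=4913 ⇒ 4914
[q^34] f(34)=39304,f(17)=4913,f(2)=8,f(1)=1 ⇒ 44226
n=38: 1·38 2·19 19·2 38·1  f→[1+8+6859+54872]=61740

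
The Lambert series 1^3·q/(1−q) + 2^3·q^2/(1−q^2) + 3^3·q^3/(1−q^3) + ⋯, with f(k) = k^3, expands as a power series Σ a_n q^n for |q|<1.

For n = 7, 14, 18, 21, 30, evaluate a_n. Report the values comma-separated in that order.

344, 3096, 6813, 9632, 31752

[q^7] f(1)=1,f(7)=343 ⇒ 344
q^14  k|14↦f(k): 14:2744 7:343 2:8 1:1  a_14=3096
[q^18] f(18)=5832,f(9)=729,f(6)=216,f(3)=27,f(2)=8,f(1)=1 ⇒ 6813
q^21  k|21↦f(k): 21:9261 7:343 3:27 1:1  a_21=9632
q^30  k|30↦f(k): 30:27000 15:3375 10:1000 6:216 5:125 3:27 2:8 1:1  a_30=31752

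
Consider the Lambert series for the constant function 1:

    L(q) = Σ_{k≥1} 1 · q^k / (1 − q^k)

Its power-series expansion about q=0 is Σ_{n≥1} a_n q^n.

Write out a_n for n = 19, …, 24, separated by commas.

2, 6, 4, 4, 2, 8

[q^19] f(1)=1,f(19)=1 ⇒ 2
[q^20] f(1)=1,f(2)=1,f(4)=1,f(5)=1,f(10)=1,f(20)=1 ⇒ 6
q^21  k|21↦f(k): 21:1 7:1 3:1 1:1  a_21=4
n=22: 22·1 11·2 2·11 1·22  f→[1+1+1+1]=4
d|23:{1,23}  Σf=1+1=2
d|24:{1,2,3,4,6,8,12,24}  Σf=1+1+1+1+1+1+1+1=8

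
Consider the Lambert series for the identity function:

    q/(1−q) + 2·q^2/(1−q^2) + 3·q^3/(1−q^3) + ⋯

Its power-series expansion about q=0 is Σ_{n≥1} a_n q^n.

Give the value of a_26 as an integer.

d|26:{26,13,2,1}  Σf=26+13+2+1=42

a_26 = 42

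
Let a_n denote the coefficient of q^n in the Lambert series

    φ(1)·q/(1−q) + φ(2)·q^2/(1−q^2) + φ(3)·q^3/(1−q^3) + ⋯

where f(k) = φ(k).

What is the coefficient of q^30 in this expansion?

q^30  k|30↦φ(k): 30:8 15:8 10:4 6:2 5:4 3:2 2:1 1:1  a_30=30

a_30 = 30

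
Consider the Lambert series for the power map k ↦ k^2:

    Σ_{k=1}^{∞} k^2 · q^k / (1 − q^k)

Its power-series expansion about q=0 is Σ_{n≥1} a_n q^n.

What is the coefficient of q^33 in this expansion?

[q^33] f(33)=1089,f(11)=121,f(3)=9,f(1)=1 ⇒ 1220

a_33 = 1220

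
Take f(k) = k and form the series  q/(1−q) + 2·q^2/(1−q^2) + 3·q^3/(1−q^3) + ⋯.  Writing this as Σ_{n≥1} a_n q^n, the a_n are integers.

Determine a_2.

a_2 = 3

[q^2] f(1)=1,f(2)=2 ⇒ 3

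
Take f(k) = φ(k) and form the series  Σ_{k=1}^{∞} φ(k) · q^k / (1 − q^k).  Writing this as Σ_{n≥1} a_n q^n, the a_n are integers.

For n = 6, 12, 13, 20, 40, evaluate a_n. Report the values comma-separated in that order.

[q^6] φ(6)=2,φ(3)=2,φ(2)=1,φ(1)=1 ⇒ 6
q^12  k|12↦φ(k): 12:4 6:2 4:2 3:2 2:1 1:1  a_12=12
[q^13] φ(13)=12,φ(1)=1 ⇒ 13
n=20: 20·1 10·2 5·4 4·5 2·10 1·20  φ→[8+4+4+2+1+1]=20
d|40:{1,2,4,5,8,10,20,40}  Σφ=1+1+2+4+4+4+8+16=40

6, 12, 13, 20, 40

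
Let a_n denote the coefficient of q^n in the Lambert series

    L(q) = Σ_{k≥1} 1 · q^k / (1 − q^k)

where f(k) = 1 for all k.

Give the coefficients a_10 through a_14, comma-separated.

q^10  k|10↦f(k): 1:1 2:1 5:1 10:1  a_10=4
d|11:{1,11}  Σf=1+1=2
d|12:{1,2,3,4,6,12}  Σf=1+1+1+1+1+1=6
[q^13] f(13)=1,f(1)=1 ⇒ 2
d|14:{14,7,2,1}  Σf=1+1+1+1=4

4, 2, 6, 2, 4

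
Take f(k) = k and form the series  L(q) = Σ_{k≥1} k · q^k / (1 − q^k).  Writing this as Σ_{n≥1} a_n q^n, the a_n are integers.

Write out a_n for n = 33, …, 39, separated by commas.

q^33  k|33↦f(k): 33:33 11:11 3:3 1:1  a_33=48
d|34:{1,2,17,34}  Σf=1+2+17+34=54
[q^35] f(1)=1,f(5)=5,f(7)=7,f(35)=35 ⇒ 48
[q^36] f(36)=36,f(18)=18,f(12)=12,f(9)=9,f(6)=6,f(4)=4,f(3)=3,f(2)=2,f(1)=1 ⇒ 91
d|37:{1,37}  Σf=1+37=38
q^38  k|38↦f(k): 1:1 2:2 19:19 38:38  a_38=60
n=39: 1·39 3·13 13·3 39·1  f→[1+3+13+39]=56

48, 54, 48, 91, 38, 60, 56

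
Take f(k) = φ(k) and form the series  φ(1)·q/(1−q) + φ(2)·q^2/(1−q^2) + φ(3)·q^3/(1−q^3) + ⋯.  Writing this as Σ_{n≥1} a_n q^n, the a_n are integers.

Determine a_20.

[q^20] φ(20)=8,φ(10)=4,φ(5)=4,φ(4)=2,φ(2)=1,φ(1)=1 ⇒ 20

a_20 = 20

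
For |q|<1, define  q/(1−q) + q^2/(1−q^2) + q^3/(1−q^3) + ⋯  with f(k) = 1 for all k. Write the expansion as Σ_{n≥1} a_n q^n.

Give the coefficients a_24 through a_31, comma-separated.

d|24:{24,12,8,6,4,3,2,1}  Σf=1+1+1+1+1+1+1+1=8
d|25:{1,5,25}  Σf=1+1+1=3
q^26  k|26↦f(k): 1:1 2:1 13:1 26:1  a_26=4
d|27:{27,9,3,1}  Σf=1+1+1+1=4
[q^28] f(1)=1,f(2)=1,f(4)=1,f(7)=1,f(14)=1,f(28)=1 ⇒ 6
q^29  k|29↦f(k): 1:1 29:1  a_29=2
d|30:{1,2,3,5,6,10,15,30}  Σf=1+1+1+1+1+1+1+1=8
[q^31] f(31)=1,f(1)=1 ⇒ 2

8, 3, 4, 4, 6, 2, 8, 2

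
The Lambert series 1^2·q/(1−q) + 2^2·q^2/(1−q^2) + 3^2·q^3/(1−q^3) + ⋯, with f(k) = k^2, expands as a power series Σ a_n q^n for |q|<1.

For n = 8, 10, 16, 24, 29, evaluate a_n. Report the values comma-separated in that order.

85, 130, 341, 850, 842

d|8:{1,2,4,8}  Σf=1+4+16+64=85
q^10  k|10↦f(k): 1:1 2:4 5:25 10:100  a_10=130
q^16  k|16↦f(k): 1:1 2:4 4:16 8:64 16:256  a_16=341
q^24  k|24↦f(k): 24:576 12:144 8:64 6:36 4:16 3:9 2:4 1:1  a_24=850
n=29: 1·29 29·1  f→[1+841]=842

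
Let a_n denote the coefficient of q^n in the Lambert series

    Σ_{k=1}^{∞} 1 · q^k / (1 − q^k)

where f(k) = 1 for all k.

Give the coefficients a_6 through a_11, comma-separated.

4, 2, 4, 3, 4, 2

q^6  k|6↦f(k): 1:1 2:1 3:1 6:1  a_6=4
n=7: 1·7 7·1  f→[1+1]=2
[q^8] f(1)=1,f(2)=1,f(4)=1,f(8)=1 ⇒ 4
n=9: 9·1 3·3 1·9  f→[1+1+1]=3
n=10: 10·1 5·2 2·5 1·10  f→[1+1+1+1]=4
d|11:{1,11}  Σf=1+1=2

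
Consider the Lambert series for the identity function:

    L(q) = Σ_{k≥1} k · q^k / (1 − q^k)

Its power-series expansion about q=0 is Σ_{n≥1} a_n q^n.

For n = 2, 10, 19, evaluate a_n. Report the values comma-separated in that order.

[q^2] f(1)=1,f(2)=2 ⇒ 3
q^10  k|10↦f(k): 10:10 5:5 2:2 1:1  a_10=18
[q^19] f(1)=1,f(19)=19 ⇒ 20

3, 18, 20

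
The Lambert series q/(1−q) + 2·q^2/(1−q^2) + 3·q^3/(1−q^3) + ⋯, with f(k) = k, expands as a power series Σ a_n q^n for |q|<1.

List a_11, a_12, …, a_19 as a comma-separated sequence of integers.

12, 28, 14, 24, 24, 31, 18, 39, 20

q^11  k|11↦f(k): 11:11 1:1  a_11=12
n=12: 1·12 2·6 3·4 4·3 6·2 12·1  f→[1+2+3+4+6+12]=28
[q^13] f(1)=1,f(13)=13 ⇒ 14
n=14: 1·14 2·7 7·2 14·1  f→[1+2+7+14]=24
n=15: 15·1 5·3 3·5 1·15  f→[15+5+3+1]=24
q^16  k|16↦f(k): 16:16 8:8 4:4 2:2 1:1  a_16=31
[q^17] f(1)=1,f(17)=17 ⇒ 18
[q^18] f(1)=1,f(2)=2,f(3)=3,f(6)=6,f(9)=9,f(18)=18 ⇒ 39
[q^19] f(19)=19,f(1)=1 ⇒ 20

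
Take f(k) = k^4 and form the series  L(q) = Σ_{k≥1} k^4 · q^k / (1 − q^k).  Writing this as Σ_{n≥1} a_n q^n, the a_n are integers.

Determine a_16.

n=16: 16·1 8·2 4·4 2·8 1·16  f→[65536+4096+256+16+1]=69905

a_16 = 69905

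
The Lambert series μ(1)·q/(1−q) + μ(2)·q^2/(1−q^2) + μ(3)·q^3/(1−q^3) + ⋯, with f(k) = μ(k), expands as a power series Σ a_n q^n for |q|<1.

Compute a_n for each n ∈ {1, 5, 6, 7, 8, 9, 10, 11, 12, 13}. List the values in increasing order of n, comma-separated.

q^1  k|1↦μ(k): 1:1  a_1=1
[q^5] μ(5)=-1,μ(1)=1 ⇒ 0
[q^6] μ(6)=1,μ(3)=-1,μ(2)=-1,μ(1)=1 ⇒ 0
d|7:{1,7}  Σμ=1+(-1)=0
[q^8] μ(8)=0,μ(4)=0,μ(2)=-1,μ(1)=1 ⇒ 0
d|9:{9,3,1}  Σμ=0+(-1)+1=0
q^10  k|10↦μ(k): 10:1 5:-1 2:-1 1:1  a_10=0
n=11: 1·11 11·1  μ→[1+(-1)]=0
q^12  k|12↦μ(k): 1:1 2:-1 3:-1 4:0 6:1 12:0  a_12=0
q^13  k|13↦μ(k): 1:1 13:-1  a_13=0

1, 0, 0, 0, 0, 0, 0, 0, 0, 0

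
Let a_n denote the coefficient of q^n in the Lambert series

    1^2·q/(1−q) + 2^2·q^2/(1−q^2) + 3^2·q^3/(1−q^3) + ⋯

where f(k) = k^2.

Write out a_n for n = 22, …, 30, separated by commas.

d|22:{1,2,11,22}  Σf=1+4+121+484=610
n=23: 1·23 23·1  f→[1+529]=530
n=24: 1·24 2·12 3·8 4·6 6·4 8·3 12·2 24·1  f→[1+4+9+16+36+64+144+576]=850
d|25:{25,5,1}  Σf=625+25+1=651
n=26: 1·26 2·13 13·2 26·1  f→[1+4+169+676]=850
n=27: 27·1 9·3 3·9 1·27  f→[729+81+9+1]=820
q^28  k|28↦f(k): 28:784 14:196 7:49 4:16 2:4 1:1  a_28=1050
n=29: 29·1 1·29  f→[841+1]=842
d|30:{1,2,3,5,6,10,15,30}  Σf=1+4+9+25+36+100+225+900=1300

610, 530, 850, 651, 850, 820, 1050, 842, 1300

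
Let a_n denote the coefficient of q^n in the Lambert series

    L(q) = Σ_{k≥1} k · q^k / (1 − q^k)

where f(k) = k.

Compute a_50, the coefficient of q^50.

q^50  k|50↦f(k): 1:1 2:2 5:5 10:10 25:25 50:50  a_50=93

a_50 = 93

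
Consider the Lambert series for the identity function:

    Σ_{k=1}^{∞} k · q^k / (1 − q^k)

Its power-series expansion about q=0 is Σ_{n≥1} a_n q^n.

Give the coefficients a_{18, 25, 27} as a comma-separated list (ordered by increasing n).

q^18  k|18↦f(k): 18:18 9:9 6:6 3:3 2:2 1:1  a_18=39
n=25: 25·1 5·5 1·25  f→[25+5+1]=31
[q^27] f(1)=1,f(3)=3,f(9)=9,f(27)=27 ⇒ 40

39, 31, 40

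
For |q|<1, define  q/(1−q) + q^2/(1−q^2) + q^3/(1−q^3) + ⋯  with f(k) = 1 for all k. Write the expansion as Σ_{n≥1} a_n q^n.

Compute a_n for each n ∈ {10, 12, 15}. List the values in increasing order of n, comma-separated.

q^10  k|10↦f(k): 1:1 2:1 5:1 10:1  a_10=4
q^12  k|12↦f(k): 12:1 6:1 4:1 3:1 2:1 1:1  a_12=6
n=15: 15·1 5·3 3·5 1·15  f→[1+1+1+1]=4

4, 6, 4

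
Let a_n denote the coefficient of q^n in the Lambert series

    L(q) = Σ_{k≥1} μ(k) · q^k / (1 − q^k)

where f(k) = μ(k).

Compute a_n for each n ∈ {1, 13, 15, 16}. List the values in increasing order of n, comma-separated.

1, 0, 0, 0

n=1: 1·1  μ→[1]=1
q^13  k|13↦μ(k): 1:1 13:-1  a_13=0
n=15: 1·15 3·5 5·3 15·1  μ→[1+(-1)+(-1)+1]=0
d|16:{1,2,4,8,16}  Σμ=1+(-1)+0+0+0=0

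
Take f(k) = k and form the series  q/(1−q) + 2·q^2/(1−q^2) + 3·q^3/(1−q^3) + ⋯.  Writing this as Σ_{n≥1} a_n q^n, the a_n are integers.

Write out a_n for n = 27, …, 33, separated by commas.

d|27:{1,3,9,27}  Σf=1+3+9+27=40
q^28  k|28↦f(k): 1:1 2:2 4:4 7:7 14:14 28:28  a_28=56
d|29:{29,1}  Σf=29+1=30
q^30  k|30↦f(k): 1:1 2:2 3:3 5:5 6:6 10:10 15:15 30:30  a_30=72
d|31:{1,31}  Σf=1+31=32
q^32  k|32↦f(k): 1:1 2:2 4:4 8:8 16:16 32:32  a_32=63
q^33  k|33↦f(k): 33:33 11:11 3:3 1:1  a_33=48

40, 56, 30, 72, 32, 63, 48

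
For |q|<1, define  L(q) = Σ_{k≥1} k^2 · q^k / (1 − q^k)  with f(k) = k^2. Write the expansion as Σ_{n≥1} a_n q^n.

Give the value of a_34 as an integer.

d|34:{34,17,2,1}  Σf=1156+289+4+1=1450

a_34 = 1450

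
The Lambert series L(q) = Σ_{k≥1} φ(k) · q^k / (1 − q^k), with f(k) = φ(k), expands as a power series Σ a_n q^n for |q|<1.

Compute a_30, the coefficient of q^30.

n=30: 30·1 15·2 10·3 6·5 5·6 3·10 2·15 1·30  φ→[8+8+4+2+4+2+1+1]=30

a_30 = 30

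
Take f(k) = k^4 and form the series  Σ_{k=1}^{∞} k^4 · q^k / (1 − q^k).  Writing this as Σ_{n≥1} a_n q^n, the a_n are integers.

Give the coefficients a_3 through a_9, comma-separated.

q^3  k|3↦f(k): 1:1 3:81  a_3=82
[q^4] f(1)=1,f(2)=16,f(4)=256 ⇒ 273
[q^5] f(1)=1,f(5)=625 ⇒ 626
d|6:{6,3,2,1}  Σf=1296+81+16+1=1394
[q^7] f(1)=1,f(7)=2401 ⇒ 2402
n=8: 1·8 2·4 4·2 8·1  f→[1+16+256+4096]=4369
[q^9] f(1)=1,f(3)=81,f(9)=6561 ⇒ 6643

82, 273, 626, 1394, 2402, 4369, 6643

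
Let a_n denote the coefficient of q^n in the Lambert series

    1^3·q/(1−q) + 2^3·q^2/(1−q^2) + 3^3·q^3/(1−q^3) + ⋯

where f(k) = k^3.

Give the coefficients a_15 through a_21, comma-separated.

3528, 4681, 4914, 6813, 6860, 9198, 9632

q^15  k|15↦f(k): 1:1 3:27 5:125 15:3375  a_15=3528
[q^16] f(16)=4096,f(8)=512,f(4)=64,f(2)=8,f(1)=1 ⇒ 4681
n=17: 1·17 17·1  f→[1+4913]=4914
d|18:{1,2,3,6,9,18}  Σf=1+8+27+216+729+5832=6813
n=19: 1·19 19·1  f→[1+6859]=6860
d|20:{20,10,5,4,2,1}  Σf=8000+1000+125+64+8+1=9198
q^21  k|21↦f(k): 21:9261 7:343 3:27 1:1  a_21=9632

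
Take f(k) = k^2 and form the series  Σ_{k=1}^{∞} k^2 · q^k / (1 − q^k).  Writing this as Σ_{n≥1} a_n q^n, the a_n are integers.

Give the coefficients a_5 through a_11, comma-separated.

26, 50, 50, 85, 91, 130, 122

d|5:{1,5}  Σf=1+25=26
[q^6] f(1)=1,f(2)=4,f(3)=9,f(6)=36 ⇒ 50
n=7: 1·7 7·1  f→[1+49]=50
n=8: 8·1 4·2 2·4 1·8  f→[64+16+4+1]=85
[q^9] f(9)=81,f(3)=9,f(1)=1 ⇒ 91
n=10: 10·1 5·2 2·5 1·10  f→[100+25+4+1]=130
d|11:{11,1}  Σf=121+1=122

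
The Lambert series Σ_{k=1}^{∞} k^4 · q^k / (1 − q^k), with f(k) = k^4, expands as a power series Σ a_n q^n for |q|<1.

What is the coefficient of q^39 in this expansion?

a_39 = 2342084

q^39  k|39↦f(k): 39:2313441 13:28561 3:81 1:1  a_39=2342084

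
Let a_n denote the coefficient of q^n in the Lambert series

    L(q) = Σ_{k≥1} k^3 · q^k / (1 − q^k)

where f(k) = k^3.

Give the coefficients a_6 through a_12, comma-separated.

252, 344, 585, 757, 1134, 1332, 2044

[q^6] f(6)=216,f(3)=27,f(2)=8,f(1)=1 ⇒ 252
q^7  k|7↦f(k): 1:1 7:343  a_7=344
q^8  k|8↦f(k): 8:512 4:64 2:8 1:1  a_8=585
d|9:{9,3,1}  Σf=729+27+1=757
d|10:{1,2,5,10}  Σf=1+8+125+1000=1134
n=11: 1·11 11·1  f→[1+1331]=1332
[q^12] f(12)=1728,f(6)=216,f(4)=64,f(3)=27,f(2)=8,f(1)=1 ⇒ 2044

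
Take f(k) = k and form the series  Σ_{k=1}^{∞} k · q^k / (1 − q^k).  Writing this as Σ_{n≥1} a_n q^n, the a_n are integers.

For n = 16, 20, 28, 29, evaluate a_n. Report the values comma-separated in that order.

[q^16] f(1)=1,f(2)=2,f(4)=4,f(8)=8,f(16)=16 ⇒ 31
q^20  k|20↦f(k): 20:20 10:10 5:5 4:4 2:2 1:1  a_20=42
n=28: 1·28 2·14 4·7 7·4 14·2 28·1  f→[1+2+4+7+14+28]=56
n=29: 29·1 1·29  f→[29+1]=30

31, 42, 56, 30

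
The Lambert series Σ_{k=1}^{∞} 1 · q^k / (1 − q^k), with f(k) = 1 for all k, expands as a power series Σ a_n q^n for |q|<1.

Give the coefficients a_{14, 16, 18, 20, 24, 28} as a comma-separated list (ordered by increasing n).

[q^14] f(1)=1,f(2)=1,f(7)=1,f(14)=1 ⇒ 4
[q^16] f(16)=1,f(8)=1,f(4)=1,f(2)=1,f(1)=1 ⇒ 5
d|18:{1,2,3,6,9,18}  Σf=1+1+1+1+1+1=6
[q^20] f(1)=1,f(2)=1,f(4)=1,f(5)=1,f(10)=1,f(20)=1 ⇒ 6
d|24:{1,2,3,4,6,8,12,24}  Σf=1+1+1+1+1+1+1+1=8
d|28:{28,14,7,4,2,1}  Σf=1+1+1+1+1+1=6

4, 5, 6, 6, 8, 6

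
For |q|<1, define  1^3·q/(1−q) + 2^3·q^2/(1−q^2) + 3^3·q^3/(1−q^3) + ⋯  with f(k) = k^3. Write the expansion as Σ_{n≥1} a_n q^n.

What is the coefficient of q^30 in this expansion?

a_30 = 31752

n=30: 30·1 15·2 10·3 6·5 5·6 3·10 2·15 1·30  f→[27000+3375+1000+216+125+27+8+1]=31752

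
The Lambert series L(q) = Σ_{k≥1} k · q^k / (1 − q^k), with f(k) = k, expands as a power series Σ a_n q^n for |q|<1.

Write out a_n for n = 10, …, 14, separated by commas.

n=10: 1·10 2·5 5·2 10·1  f→[1+2+5+10]=18
q^11  k|11↦f(k): 1:1 11:11  a_11=12
[q^12] f(1)=1,f(2)=2,f(3)=3,f(4)=4,f(6)=6,f(12)=12 ⇒ 28
[q^13] f(13)=13,f(1)=1 ⇒ 14
n=14: 1·14 2·7 7·2 14·1  f→[1+2+7+14]=24

18, 12, 28, 14, 24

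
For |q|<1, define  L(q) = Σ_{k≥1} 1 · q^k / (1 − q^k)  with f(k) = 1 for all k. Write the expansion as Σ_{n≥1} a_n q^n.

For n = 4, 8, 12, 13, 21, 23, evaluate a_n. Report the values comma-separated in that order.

3, 4, 6, 2, 4, 2

[q^4] f(4)=1,f(2)=1,f(1)=1 ⇒ 3
d|8:{1,2,4,8}  Σf=1+1+1+1=4
[q^12] f(12)=1,f(6)=1,f(4)=1,f(3)=1,f(2)=1,f(1)=1 ⇒ 6
n=13: 1·13 13·1  f→[1+1]=2
[q^21] f(1)=1,f(3)=1,f(7)=1,f(21)=1 ⇒ 4
n=23: 1·23 23·1  f→[1+1]=2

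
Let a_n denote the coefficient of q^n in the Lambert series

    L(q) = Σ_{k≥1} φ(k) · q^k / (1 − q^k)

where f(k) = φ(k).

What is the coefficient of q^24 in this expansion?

[q^24] φ(1)=1,φ(2)=1,φ(3)=2,φ(4)=2,φ(6)=2,φ(8)=4,φ(12)=4,φ(24)=8 ⇒ 24

a_24 = 24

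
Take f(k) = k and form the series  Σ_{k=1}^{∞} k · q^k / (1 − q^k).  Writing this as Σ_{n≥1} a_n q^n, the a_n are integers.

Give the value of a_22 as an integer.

[q^22] f(22)=22,f(11)=11,f(2)=2,f(1)=1 ⇒ 36

a_22 = 36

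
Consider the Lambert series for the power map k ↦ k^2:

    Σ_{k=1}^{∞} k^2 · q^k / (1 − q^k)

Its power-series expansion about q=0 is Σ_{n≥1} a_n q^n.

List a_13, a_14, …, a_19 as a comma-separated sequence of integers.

q^13  k|13↦f(k): 1:1 13:169  a_13=170
q^14  k|14↦f(k): 1:1 2:4 7:49 14:196  a_14=250
q^15  k|15↦f(k): 15:225 5:25 3:9 1:1  a_15=260
[q^16] f(16)=256,f(8)=64,f(4)=16,f(2)=4,f(1)=1 ⇒ 341
d|17:{1,17}  Σf=1+289=290
d|18:{1,2,3,6,9,18}  Σf=1+4+9+36+81+324=455
q^19  k|19↦f(k): 1:1 19:361  a_19=362

170, 250, 260, 341, 290, 455, 362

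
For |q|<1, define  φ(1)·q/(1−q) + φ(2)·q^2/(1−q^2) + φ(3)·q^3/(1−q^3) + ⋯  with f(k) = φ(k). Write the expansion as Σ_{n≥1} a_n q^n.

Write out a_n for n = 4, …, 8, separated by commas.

n=4: 1·4 2·2 4·1  φ→[1+1+2]=4
n=5: 5·1 1·5  φ→[4+1]=5
[q^6] φ(6)=2,φ(3)=2,φ(2)=1,φ(1)=1 ⇒ 6
q^7  k|7↦φ(k): 1:1 7:6  a_7=7
[q^8] φ(1)=1,φ(2)=1,φ(4)=2,φ(8)=4 ⇒ 8

4, 5, 6, 7, 8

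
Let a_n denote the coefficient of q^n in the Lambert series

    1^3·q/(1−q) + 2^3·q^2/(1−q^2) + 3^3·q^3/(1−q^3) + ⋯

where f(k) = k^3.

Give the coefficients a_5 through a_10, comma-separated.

n=5: 1·5 5·1  f→[1+125]=126
q^6  k|6↦f(k): 6:216 3:27 2:8 1:1  a_6=252
q^7  k|7↦f(k): 7:343 1:1  a_7=344
d|8:{8,4,2,1}  Σf=512+64+8+1=585
d|9:{9,3,1}  Σf=729+27+1=757
q^10  k|10↦f(k): 10:1000 5:125 2:8 1:1  a_10=1134

126, 252, 344, 585, 757, 1134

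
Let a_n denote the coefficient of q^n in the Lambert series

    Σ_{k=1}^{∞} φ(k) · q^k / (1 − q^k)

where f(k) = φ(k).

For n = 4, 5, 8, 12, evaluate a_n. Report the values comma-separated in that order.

n=4: 4·1 2·2 1·4  φ→[2+1+1]=4
d|5:{5,1}  Σφ=4+1=5
q^8  k|8↦φ(k): 8:4 4:2 2:1 1:1  a_8=8
n=12: 1·12 2·6 3·4 4·3 6·2 12·1  φ→[1+1+2+2+2+4]=12

4, 5, 8, 12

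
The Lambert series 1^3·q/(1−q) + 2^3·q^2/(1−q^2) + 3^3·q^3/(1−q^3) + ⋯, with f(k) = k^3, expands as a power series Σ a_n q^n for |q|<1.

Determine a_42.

a_42 = 86688

q^42  k|42↦f(k): 1:1 2:8 3:27 6:216 7:343 14:2744 21:9261 42:74088  a_42=86688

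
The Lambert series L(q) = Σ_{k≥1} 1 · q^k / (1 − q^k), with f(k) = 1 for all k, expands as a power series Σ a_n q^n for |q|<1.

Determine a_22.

n=22: 22·1 11·2 2·11 1·22  f→[1+1+1+1]=4

a_22 = 4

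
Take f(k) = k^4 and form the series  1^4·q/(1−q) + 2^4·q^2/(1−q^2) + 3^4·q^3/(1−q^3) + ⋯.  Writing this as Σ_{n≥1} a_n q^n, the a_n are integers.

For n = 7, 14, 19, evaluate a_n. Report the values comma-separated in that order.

2402, 40834, 130322

d|7:{7,1}  Σf=2401+1=2402
[q^14] f(1)=1,f(2)=16,f(7)=2401,f(14)=38416 ⇒ 40834
n=19: 1·19 19·1  f→[1+130321]=130322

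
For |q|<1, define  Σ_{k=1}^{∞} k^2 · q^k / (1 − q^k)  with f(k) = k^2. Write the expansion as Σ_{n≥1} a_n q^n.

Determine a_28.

[q^28] f(28)=784,f(14)=196,f(7)=49,f(4)=16,f(2)=4,f(1)=1 ⇒ 1050

a_28 = 1050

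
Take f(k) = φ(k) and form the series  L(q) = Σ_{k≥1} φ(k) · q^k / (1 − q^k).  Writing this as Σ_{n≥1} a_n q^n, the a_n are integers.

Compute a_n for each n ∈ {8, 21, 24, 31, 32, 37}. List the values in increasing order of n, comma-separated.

q^8  k|8↦φ(k): 1:1 2:1 4:2 8:4  a_8=8
n=21: 1·21 3·7 7·3 21·1  φ→[1+2+6+12]=21
[q^24] φ(1)=1,φ(2)=1,φ(3)=2,φ(4)=2,φ(6)=2,φ(8)=4,φ(12)=4,φ(24)=8 ⇒ 24
d|31:{1,31}  Σφ=1+30=31
n=32: 1·32 2·16 4·8 8·4 16·2 32·1  φ→[1+1+2+4+8+16]=32
[q^37] φ(37)=36,φ(1)=1 ⇒ 37

8, 21, 24, 31, 32, 37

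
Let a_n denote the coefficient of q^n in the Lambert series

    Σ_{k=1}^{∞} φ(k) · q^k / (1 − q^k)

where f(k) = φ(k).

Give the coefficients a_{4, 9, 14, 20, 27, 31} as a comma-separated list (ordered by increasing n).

[q^4] φ(1)=1,φ(2)=1,φ(4)=2 ⇒ 4
n=9: 9·1 3·3 1·9  φ→[6+2+1]=9
[q^14] φ(1)=1,φ(2)=1,φ(7)=6,φ(14)=6 ⇒ 14
q^20  k|20↦φ(k): 1:1 2:1 4:2 5:4 10:4 20:8  a_20=20
[q^27] φ(1)=1,φ(3)=2,φ(9)=6,φ(27)=18 ⇒ 27
q^31  k|31↦φ(k): 31:30 1:1  a_31=31

4, 9, 14, 20, 27, 31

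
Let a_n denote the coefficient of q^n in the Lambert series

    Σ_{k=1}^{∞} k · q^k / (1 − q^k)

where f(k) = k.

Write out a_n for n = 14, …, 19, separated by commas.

24, 24, 31, 18, 39, 20

d|14:{14,7,2,1}  Σf=14+7+2+1=24
d|15:{15,5,3,1}  Σf=15+5+3+1=24
d|16:{16,8,4,2,1}  Σf=16+8+4+2+1=31
d|17:{17,1}  Σf=17+1=18
[q^18] f(18)=18,f(9)=9,f(6)=6,f(3)=3,f(2)=2,f(1)=1 ⇒ 39
n=19: 19·1 1·19  f→[19+1]=20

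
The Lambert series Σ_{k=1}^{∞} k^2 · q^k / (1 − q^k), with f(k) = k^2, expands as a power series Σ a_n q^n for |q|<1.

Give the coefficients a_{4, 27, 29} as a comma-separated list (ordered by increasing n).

21, 820, 842

q^4  k|4↦f(k): 4:16 2:4 1:1  a_4=21
[q^27] f(1)=1,f(3)=9,f(9)=81,f(27)=729 ⇒ 820
[q^29] f(1)=1,f(29)=841 ⇒ 842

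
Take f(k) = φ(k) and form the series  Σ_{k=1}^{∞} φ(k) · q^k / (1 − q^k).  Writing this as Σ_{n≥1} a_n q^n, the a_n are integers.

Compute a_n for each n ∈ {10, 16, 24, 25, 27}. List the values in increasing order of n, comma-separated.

q^10  k|10↦φ(k): 1:1 2:1 5:4 10:4  a_10=10
n=16: 16·1 8·2 4·4 2·8 1·16  φ→[8+4+2+1+1]=16
d|24:{1,2,3,4,6,8,12,24}  Σφ=1+1+2+2+2+4+4+8=24
[q^25] φ(25)=20,φ(5)=4,φ(1)=1 ⇒ 25
[q^27] φ(1)=1,φ(3)=2,φ(9)=6,φ(27)=18 ⇒ 27

10, 16, 24, 25, 27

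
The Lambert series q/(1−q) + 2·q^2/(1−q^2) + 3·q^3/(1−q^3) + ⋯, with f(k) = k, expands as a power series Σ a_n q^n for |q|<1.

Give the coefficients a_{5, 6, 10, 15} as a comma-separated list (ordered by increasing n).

[q^5] f(1)=1,f(5)=5 ⇒ 6
n=6: 6·1 3·2 2·3 1·6  f→[6+3+2+1]=12
d|10:{1,2,5,10}  Σf=1+2+5+10=18
n=15: 15·1 5·3 3·5 1·15  f→[15+5+3+1]=24

6, 12, 18, 24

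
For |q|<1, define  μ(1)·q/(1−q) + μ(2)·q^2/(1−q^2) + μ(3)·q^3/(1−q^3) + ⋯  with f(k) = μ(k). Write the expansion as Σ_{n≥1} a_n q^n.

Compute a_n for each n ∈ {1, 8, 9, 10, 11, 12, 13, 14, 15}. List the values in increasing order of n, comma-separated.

n=1: 1·1  μ→[1]=1
[q^8] μ(1)=1,μ(2)=-1,μ(4)=0,μ(8)=0 ⇒ 0
[q^9] μ(1)=1,μ(3)=-1,μ(9)=0 ⇒ 0
n=10: 10·1 5·2 2·5 1·10  μ→[1+(-1)+(-1)+1]=0
q^11  k|11↦μ(k): 1:1 11:-1  a_11=0
d|12:{1,2,3,4,6,12}  Σμ=1+(-1)+(-1)+0+1+0=0
d|13:{1,13}  Σμ=1+(-1)=0
d|14:{1,2,7,14}  Σμ=1+(-1)+(-1)+1=0
d|15:{1,3,5,15}  Σμ=1+(-1)+(-1)+1=0

1, 0, 0, 0, 0, 0, 0, 0, 0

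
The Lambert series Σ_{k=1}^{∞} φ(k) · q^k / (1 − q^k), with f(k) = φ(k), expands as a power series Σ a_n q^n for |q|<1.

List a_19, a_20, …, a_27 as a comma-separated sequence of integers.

n=19: 1·19 19·1  φ→[1+18]=19
[q^20] φ(1)=1,φ(2)=1,φ(4)=2,φ(5)=4,φ(10)=4,φ(20)=8 ⇒ 20
n=21: 21·1 7·3 3·7 1·21  φ→[12+6+2+1]=21
n=22: 1·22 2·11 11·2 22·1  φ→[1+1+10+10]=22
d|23:{23,1}  Σφ=22+1=23
n=24: 24·1 12·2 8·3 6·4 4·6 3·8 2·12 1·24  φ→[8+4+4+2+2+2+1+1]=24
n=25: 1·25 5·5 25·1  φ→[1+4+20]=25
[q^26] φ(1)=1,φ(2)=1,φ(13)=12,φ(26)=12 ⇒ 26
d|27:{1,3,9,27}  Σφ=1+2+6+18=27

19, 20, 21, 22, 23, 24, 25, 26, 27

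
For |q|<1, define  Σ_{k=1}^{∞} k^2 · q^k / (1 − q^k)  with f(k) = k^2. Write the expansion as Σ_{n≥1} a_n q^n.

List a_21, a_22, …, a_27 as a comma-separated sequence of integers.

500, 610, 530, 850, 651, 850, 820

[q^21] f(21)=441,f(7)=49,f(3)=9,f(1)=1 ⇒ 500
n=22: 22·1 11·2 2·11 1·22  f→[484+121+4+1]=610
d|23:{1,23}  Σf=1+529=530
d|24:{1,2,3,4,6,8,12,24}  Σf=1+4+9+16+36+64+144+576=850
q^25  k|25↦f(k): 1:1 5:25 25:625  a_25=651
q^26  k|26↦f(k): 26:676 13:169 2:4 1:1  a_26=850
q^27  k|27↦f(k): 27:729 9:81 3:9 1:1  a_27=820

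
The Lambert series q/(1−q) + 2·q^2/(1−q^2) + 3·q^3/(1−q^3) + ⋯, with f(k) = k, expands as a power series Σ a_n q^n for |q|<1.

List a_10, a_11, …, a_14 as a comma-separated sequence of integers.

d|10:{10,5,2,1}  Σf=10+5+2+1=18
n=11: 1·11 11·1  f→[1+11]=12
[q^12] f(12)=12,f(6)=6,f(4)=4,f(3)=3,f(2)=2,f(1)=1 ⇒ 28
q^13  k|13↦f(k): 1:1 13:13  a_13=14
n=14: 1·14 2·7 7·2 14·1  f→[1+2+7+14]=24

18, 12, 28, 14, 24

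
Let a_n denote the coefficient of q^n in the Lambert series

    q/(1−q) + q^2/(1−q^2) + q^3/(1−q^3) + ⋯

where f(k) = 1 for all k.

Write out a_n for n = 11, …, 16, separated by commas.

n=11: 1·11 11·1  f→[1+1]=2
n=12: 1·12 2·6 3·4 4·3 6·2 12·1  f→[1+1+1+1+1+1]=6
n=13: 1·13 13·1  f→[1+1]=2
n=14: 14·1 7·2 2·7 1·14  f→[1+1+1+1]=4
d|15:{1,3,5,15}  Σf=1+1+1+1=4
[q^16] f(16)=1,f(8)=1,f(4)=1,f(2)=1,f(1)=1 ⇒ 5

2, 6, 2, 4, 4, 5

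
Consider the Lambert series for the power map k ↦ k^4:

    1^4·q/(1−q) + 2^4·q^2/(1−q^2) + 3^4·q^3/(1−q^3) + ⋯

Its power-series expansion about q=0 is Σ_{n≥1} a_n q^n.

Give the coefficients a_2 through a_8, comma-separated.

[q^2] f(2)=16,f(1)=1 ⇒ 17
q^3  k|3↦f(k): 3:81 1:1  a_3=82
d|4:{1,2,4}  Σf=1+16+256=273
[q^5] f(1)=1,f(5)=625 ⇒ 626
d|6:{6,3,2,1}  Σf=1296+81+16+1=1394
d|7:{1,7}  Σf=1+2401=2402
q^8  k|8↦f(k): 8:4096 4:256 2:16 1:1  a_8=4369

17, 82, 273, 626, 1394, 2402, 4369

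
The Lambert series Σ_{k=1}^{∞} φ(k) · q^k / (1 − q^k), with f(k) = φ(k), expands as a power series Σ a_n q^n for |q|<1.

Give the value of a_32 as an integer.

d|32:{1,2,4,8,16,32}  Σφ=1+1+2+4+8+16=32

a_32 = 32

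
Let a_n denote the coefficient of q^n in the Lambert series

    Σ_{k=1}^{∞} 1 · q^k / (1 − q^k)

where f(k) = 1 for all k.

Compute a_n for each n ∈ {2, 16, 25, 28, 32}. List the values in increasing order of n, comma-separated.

[q^2] f(1)=1,f(2)=1 ⇒ 2
[q^16] f(1)=1,f(2)=1,f(4)=1,f(8)=1,f(16)=1 ⇒ 5
n=25: 25·1 5·5 1·25  f→[1+1+1]=3
d|28:{28,14,7,4,2,1}  Σf=1+1+1+1+1+1=6
q^32  k|32↦f(k): 1:1 2:1 4:1 8:1 16:1 32:1  a_32=6

2, 5, 3, 6, 6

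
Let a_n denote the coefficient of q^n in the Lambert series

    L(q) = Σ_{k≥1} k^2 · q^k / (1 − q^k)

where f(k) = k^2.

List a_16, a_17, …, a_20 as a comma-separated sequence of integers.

341, 290, 455, 362, 546

n=16: 1·16 2·8 4·4 8·2 16·1  f→[1+4+16+64+256]=341
[q^17] f(17)=289,f(1)=1 ⇒ 290
q^18  k|18↦f(k): 18:324 9:81 6:36 3:9 2:4 1:1  a_18=455
n=19: 19·1 1·19  f→[361+1]=362
d|20:{20,10,5,4,2,1}  Σf=400+100+25+16+4+1=546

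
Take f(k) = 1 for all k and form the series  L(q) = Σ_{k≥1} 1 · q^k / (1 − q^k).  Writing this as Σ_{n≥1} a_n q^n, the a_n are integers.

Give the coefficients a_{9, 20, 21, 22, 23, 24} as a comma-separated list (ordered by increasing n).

[q^9] f(1)=1,f(3)=1,f(9)=1 ⇒ 3
d|20:{1,2,4,5,10,20}  Σf=1+1+1+1+1+1=6
d|21:{21,7,3,1}  Σf=1+1+1+1=4
d|22:{22,11,2,1}  Σf=1+1+1+1=4
[q^23] f(1)=1,f(23)=1 ⇒ 2
d|24:{24,12,8,6,4,3,2,1}  Σf=1+1+1+1+1+1+1+1=8

3, 6, 4, 4, 2, 8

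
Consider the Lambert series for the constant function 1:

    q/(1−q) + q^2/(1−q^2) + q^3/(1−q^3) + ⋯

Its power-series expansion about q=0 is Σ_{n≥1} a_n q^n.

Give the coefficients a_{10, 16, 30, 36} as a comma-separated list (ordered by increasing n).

[q^10] f(1)=1,f(2)=1,f(5)=1,f(10)=1 ⇒ 4
d|16:{16,8,4,2,1}  Σf=1+1+1+1+1=5
n=30: 1·30 2·15 3·10 5·6 6·5 10·3 15·2 30·1  f→[1+1+1+1+1+1+1+1]=8
q^36  k|36↦f(k): 1:1 2:1 3:1 4:1 6:1 9:1 12:1 18:1 36:1  a_36=9

4, 5, 8, 9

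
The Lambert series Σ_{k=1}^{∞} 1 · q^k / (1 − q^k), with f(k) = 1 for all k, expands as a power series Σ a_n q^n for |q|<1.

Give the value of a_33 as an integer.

n=33: 33·1 11·3 3·11 1·33  f→[1+1+1+1]=4

a_33 = 4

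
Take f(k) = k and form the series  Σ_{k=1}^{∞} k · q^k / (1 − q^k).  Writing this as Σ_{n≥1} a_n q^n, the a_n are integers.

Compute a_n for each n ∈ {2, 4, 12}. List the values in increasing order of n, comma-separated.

3, 7, 28

q^2  k|2↦f(k): 2:2 1:1  a_2=3
d|4:{4,2,1}  Σf=4+2+1=7
n=12: 1·12 2·6 3·4 4·3 6·2 12·1  f→[1+2+3+4+6+12]=28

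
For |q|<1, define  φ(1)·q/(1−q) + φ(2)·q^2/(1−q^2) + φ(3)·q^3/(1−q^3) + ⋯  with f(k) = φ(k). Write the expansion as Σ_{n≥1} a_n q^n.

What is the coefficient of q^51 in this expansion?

[q^51] φ(51)=32,φ(17)=16,φ(3)=2,φ(1)=1 ⇒ 51

a_51 = 51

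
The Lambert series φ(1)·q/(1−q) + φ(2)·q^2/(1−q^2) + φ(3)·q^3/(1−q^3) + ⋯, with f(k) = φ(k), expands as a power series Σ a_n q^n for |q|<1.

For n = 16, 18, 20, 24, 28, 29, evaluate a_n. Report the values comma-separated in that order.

n=16: 16·1 8·2 4·4 2·8 1·16  φ→[8+4+2+1+1]=16
[q^18] φ(1)=1,φ(2)=1,φ(3)=2,φ(6)=2,φ(9)=6,φ(18)=6 ⇒ 18
d|20:{20,10,5,4,2,1}  Σφ=8+4+4+2+1+1=20
q^24  k|24↦φ(k): 1:1 2:1 3:2 4:2 6:2 8:4 12:4 24:8  a_24=24
d|28:{1,2,4,7,14,28}  Σφ=1+1+2+6+6+12=28
n=29: 1·29 29·1  φ→[1+28]=29

16, 18, 20, 24, 28, 29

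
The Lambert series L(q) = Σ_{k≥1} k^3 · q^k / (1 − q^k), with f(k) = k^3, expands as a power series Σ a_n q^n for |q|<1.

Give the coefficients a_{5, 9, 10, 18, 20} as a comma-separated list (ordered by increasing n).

126, 757, 1134, 6813, 9198

[q^5] f(1)=1,f(5)=125 ⇒ 126
n=9: 9·1 3·3 1·9  f→[729+27+1]=757
n=10: 10·1 5·2 2·5 1·10  f→[1000+125+8+1]=1134
d|18:{1,2,3,6,9,18}  Σf=1+8+27+216+729+5832=6813
d|20:{1,2,4,5,10,20}  Σf=1+8+64+125+1000+8000=9198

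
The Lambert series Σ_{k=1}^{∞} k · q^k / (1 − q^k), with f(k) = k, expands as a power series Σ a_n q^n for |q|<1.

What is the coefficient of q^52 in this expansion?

a_52 = 98

d|52:{52,26,13,4,2,1}  Σf=52+26+13+4+2+1=98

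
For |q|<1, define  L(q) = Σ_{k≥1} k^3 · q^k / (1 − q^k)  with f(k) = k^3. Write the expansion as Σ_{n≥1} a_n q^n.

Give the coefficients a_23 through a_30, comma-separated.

[q^23] f(1)=1,f(23)=12167 ⇒ 12168
q^24  k|24↦f(k): 1:1 2:8 3:27 4:64 6:216 8:512 12:1728 24:13824  a_24=16380
q^25  k|25↦f(k): 1:1 5:125 25:15625  a_25=15751
n=26: 1·26 2·13 13·2 26·1  f→[1+8+2197+17576]=19782
q^27  k|27↦f(k): 1:1 3:27 9:729 27:19683  a_27=20440
n=28: 28·1 14·2 7·4 4·7 2·14 1·28  f→[21952+2744+343+64+8+1]=25112
d|29:{29,1}  Σf=24389+1=24390
d|30:{1,2,3,5,6,10,15,30}  Σf=1+8+27+125+216+1000+3375+27000=31752

12168, 16380, 15751, 19782, 20440, 25112, 24390, 31752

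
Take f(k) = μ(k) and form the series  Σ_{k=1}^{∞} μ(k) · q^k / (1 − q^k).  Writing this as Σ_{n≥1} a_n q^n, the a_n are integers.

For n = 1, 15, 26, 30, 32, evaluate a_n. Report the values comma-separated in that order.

1, 0, 0, 0, 0

d|1:{1}  Σμ=1=1
d|15:{1,3,5,15}  Σμ=1+(-1)+(-1)+1=0
d|26:{26,13,2,1}  Σμ=1+(-1)+(-1)+1=0
[q^30] μ(30)=-1,μ(15)=1,μ(10)=1,μ(6)=1,μ(5)=-1,μ(3)=-1,μ(2)=-1,μ(1)=1 ⇒ 0
n=32: 32·1 16·2 8·4 4·8 2·16 1·32  μ→[0+0+0+0+(-1)+1]=0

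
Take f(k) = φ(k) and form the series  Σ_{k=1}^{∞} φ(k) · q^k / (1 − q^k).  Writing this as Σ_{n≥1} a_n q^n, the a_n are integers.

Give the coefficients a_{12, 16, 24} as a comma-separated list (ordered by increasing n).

d|12:{1,2,3,4,6,12}  Σφ=1+1+2+2+2+4=12
q^16  k|16↦φ(k): 16:8 8:4 4:2 2:1 1:1  a_16=16
d|24:{1,2,3,4,6,8,12,24}  Σφ=1+1+2+2+2+4+4+8=24

12, 16, 24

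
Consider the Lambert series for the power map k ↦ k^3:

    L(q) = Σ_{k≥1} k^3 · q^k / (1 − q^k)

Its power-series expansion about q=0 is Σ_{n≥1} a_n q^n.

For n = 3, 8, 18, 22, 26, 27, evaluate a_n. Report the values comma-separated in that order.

28, 585, 6813, 11988, 19782, 20440

[q^3] f(3)=27,f(1)=1 ⇒ 28
[q^8] f(1)=1,f(2)=8,f(4)=64,f(8)=512 ⇒ 585
d|18:{1,2,3,6,9,18}  Σf=1+8+27+216+729+5832=6813
[q^22] f(22)=10648,f(11)=1331,f(2)=8,f(1)=1 ⇒ 11988
[q^26] f(26)=17576,f(13)=2197,f(2)=8,f(1)=1 ⇒ 19782
q^27  k|27↦f(k): 27:19683 9:729 3:27 1:1  a_27=20440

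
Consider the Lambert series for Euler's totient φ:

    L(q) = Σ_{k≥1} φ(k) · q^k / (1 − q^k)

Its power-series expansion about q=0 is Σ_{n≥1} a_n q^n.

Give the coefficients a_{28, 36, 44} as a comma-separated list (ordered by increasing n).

q^28  k|28↦φ(k): 1:1 2:1 4:2 7:6 14:6 28:12  a_28=28
n=36: 36·1 18·2 12·3 9·4 6·6 4·9 3·12 2·18 1·36  φ→[12+6+4+6+2+2+2+1+1]=36
d|44:{44,22,11,4,2,1}  Σφ=20+10+10+2+1+1=44

28, 36, 44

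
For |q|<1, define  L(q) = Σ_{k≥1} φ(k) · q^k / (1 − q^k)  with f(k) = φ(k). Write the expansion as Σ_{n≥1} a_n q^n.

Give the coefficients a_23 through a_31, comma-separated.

[q^23] φ(23)=22,φ(1)=1 ⇒ 23
n=24: 24·1 12·2 8·3 6·4 4·6 3·8 2·12 1·24  φ→[8+4+4+2+2+2+1+1]=24
n=25: 25·1 5·5 1·25  φ→[20+4+1]=25
q^26  k|26↦φ(k): 1:1 2:1 13:12 26:12  a_26=26
q^27  k|27↦φ(k): 1:1 3:2 9:6 27:18  a_27=27
d|28:{28,14,7,4,2,1}  Σφ=12+6+6+2+1+1=28
[q^29] φ(29)=28,φ(1)=1 ⇒ 29
q^30  k|30↦φ(k): 30:8 15:8 10:4 6:2 5:4 3:2 2:1 1:1  a_30=30
n=31: 31·1 1·31  φ→[30+1]=31

23, 24, 25, 26, 27, 28, 29, 30, 31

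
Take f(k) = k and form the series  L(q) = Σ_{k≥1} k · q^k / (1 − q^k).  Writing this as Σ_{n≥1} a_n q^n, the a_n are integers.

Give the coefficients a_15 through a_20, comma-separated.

24, 31, 18, 39, 20, 42

[q^15] f(15)=15,f(5)=5,f(3)=3,f(1)=1 ⇒ 24
[q^16] f(1)=1,f(2)=2,f(4)=4,f(8)=8,f(16)=16 ⇒ 31
[q^17] f(17)=17,f(1)=1 ⇒ 18
d|18:{1,2,3,6,9,18}  Σf=1+2+3+6+9+18=39
q^19  k|19↦f(k): 19:19 1:1  a_19=20
d|20:{20,10,5,4,2,1}  Σf=20+10+5+4+2+1=42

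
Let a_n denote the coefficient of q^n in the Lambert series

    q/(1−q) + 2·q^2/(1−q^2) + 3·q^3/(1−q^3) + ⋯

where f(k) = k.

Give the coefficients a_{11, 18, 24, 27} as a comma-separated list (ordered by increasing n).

12, 39, 60, 40

n=11: 11·1 1·11  f→[11+1]=12
[q^18] f(1)=1,f(2)=2,f(3)=3,f(6)=6,f(9)=9,f(18)=18 ⇒ 39
d|24:{1,2,3,4,6,8,12,24}  Σf=1+2+3+4+6+8+12+24=60
[q^27] f(27)=27,f(9)=9,f(3)=3,f(1)=1 ⇒ 40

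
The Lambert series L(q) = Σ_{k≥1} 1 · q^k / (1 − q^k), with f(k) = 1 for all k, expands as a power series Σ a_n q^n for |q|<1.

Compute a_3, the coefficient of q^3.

n=3: 1·3 3·1  f→[1+1]=2

a_3 = 2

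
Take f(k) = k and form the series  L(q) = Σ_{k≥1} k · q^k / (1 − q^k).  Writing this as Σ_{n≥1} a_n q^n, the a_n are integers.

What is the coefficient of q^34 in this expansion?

q^34  k|34↦f(k): 1:1 2:2 17:17 34:34  a_34=54

a_34 = 54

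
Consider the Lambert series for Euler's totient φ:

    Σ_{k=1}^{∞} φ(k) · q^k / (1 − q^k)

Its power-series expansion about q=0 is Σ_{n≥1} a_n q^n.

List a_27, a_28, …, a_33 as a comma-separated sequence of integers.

n=27: 1·27 3·9 9·3 27·1  φ→[1+2+6+18]=27
q^28  k|28↦φ(k): 1:1 2:1 4:2 7:6 14:6 28:12  a_28=28
d|29:{29,1}  Σφ=28+1=29
n=30: 30·1 15·2 10·3 6·5 5·6 3·10 2·15 1·30  φ→[8+8+4+2+4+2+1+1]=30
q^31  k|31↦φ(k): 31:30 1:1  a_31=31
n=32: 32·1 16·2 8·4 4·8 2·16 1·32  φ→[16+8+4+2+1+1]=32
d|33:{33,11,3,1}  Σφ=20+10+2+1=33

27, 28, 29, 30, 31, 32, 33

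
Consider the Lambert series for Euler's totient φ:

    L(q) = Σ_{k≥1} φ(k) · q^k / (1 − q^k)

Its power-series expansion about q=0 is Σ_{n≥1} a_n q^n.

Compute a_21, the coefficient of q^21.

d|21:{21,7,3,1}  Σφ=12+6+2+1=21

a_21 = 21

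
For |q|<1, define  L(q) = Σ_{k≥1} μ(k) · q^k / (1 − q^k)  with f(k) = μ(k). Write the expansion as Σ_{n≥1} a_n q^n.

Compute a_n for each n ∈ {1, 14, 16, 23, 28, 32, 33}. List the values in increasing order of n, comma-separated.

n=1: 1·1  μ→[1]=1
n=14: 1·14 2·7 7·2 14·1  μ→[1+(-1)+(-1)+1]=0
n=16: 1·16 2·8 4·4 8·2 16·1  μ→[1+(-1)+0+0+0]=0
n=23: 1·23 23·1  μ→[1+(-1)]=0
[q^28] μ(1)=1,μ(2)=-1,μ(4)=0,μ(7)=-1,μ(14)=1,μ(28)=0 ⇒ 0
q^32  k|32↦μ(k): 32:0 16:0 8:0 4:0 2:-1 1:1  a_32=0
n=33: 1·33 3·11 11·3 33·1  μ→[1+(-1)+(-1)+1]=0

1, 0, 0, 0, 0, 0, 0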